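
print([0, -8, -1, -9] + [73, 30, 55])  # [0, -8, -1, -9, 73, 30, 55]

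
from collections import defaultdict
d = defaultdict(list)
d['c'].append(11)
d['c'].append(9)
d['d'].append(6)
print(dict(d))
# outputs {'c': [11, 9], 'd': [6]}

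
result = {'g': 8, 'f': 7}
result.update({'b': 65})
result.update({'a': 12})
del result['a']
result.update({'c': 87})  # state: {'g': 8, 'f': 7, 'b': 65, 'c': 87}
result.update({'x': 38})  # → {'g': 8, 'f': 7, 'b': 65, 'c': 87, 'x': 38}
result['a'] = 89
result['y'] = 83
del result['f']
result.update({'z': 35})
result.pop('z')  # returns 35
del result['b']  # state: {'g': 8, 'c': 87, 'x': 38, 'a': 89, 'y': 83}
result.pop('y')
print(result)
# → {'g': 8, 'c': 87, 'x': 38, 'a': 89}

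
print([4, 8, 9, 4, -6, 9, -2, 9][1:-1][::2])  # [8, 4, 9]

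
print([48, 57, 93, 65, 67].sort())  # None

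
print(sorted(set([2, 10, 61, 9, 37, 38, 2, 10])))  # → [2, 9, 10, 37, 38, 61]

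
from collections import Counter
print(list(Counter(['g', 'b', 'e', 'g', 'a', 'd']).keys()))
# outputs ['g', 'b', 'e', 'a', 'd']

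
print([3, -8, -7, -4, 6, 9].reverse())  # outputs None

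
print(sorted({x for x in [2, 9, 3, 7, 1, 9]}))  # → [1, 2, 3, 7, 9]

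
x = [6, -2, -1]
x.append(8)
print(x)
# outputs [6, -2, -1, 8]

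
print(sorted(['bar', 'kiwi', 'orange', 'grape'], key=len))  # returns ['bar', 'kiwi', 'grape', 'orange']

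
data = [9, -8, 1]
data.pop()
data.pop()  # -8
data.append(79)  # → [9, 79]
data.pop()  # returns 79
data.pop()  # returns 9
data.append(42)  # [42]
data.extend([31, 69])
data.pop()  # 69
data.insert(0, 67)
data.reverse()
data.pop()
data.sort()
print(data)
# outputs [31, 42]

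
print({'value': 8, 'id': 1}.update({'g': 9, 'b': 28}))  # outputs None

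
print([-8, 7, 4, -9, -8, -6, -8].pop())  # -8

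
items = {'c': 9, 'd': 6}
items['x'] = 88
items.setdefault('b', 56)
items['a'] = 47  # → {'c': 9, 'd': 6, 'x': 88, 'b': 56, 'a': 47}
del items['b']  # {'c': 9, 'd': 6, 'x': 88, 'a': 47}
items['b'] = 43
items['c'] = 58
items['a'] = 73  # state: {'c': 58, 'd': 6, 'x': 88, 'a': 73, 'b': 43}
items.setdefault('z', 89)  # 89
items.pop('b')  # 43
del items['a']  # {'c': 58, 'd': 6, 'x': 88, 'z': 89}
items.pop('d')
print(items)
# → {'c': 58, 'x': 88, 'z': 89}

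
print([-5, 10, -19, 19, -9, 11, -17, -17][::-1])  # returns [-17, -17, 11, -9, 19, -19, 10, -5]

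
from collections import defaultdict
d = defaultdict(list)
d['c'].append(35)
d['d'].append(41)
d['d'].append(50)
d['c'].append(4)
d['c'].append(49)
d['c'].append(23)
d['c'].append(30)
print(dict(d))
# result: {'c': [35, 4, 49, 23, 30], 'd': [41, 50]}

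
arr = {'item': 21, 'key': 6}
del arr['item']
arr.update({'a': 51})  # {'key': 6, 'a': 51}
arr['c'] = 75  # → {'key': 6, 'a': 51, 'c': 75}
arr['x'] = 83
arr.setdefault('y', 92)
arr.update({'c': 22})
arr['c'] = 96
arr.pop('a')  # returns 51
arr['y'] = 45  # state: {'key': 6, 'c': 96, 'x': 83, 'y': 45}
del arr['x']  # {'key': 6, 'c': 96, 'y': 45}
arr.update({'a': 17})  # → {'key': 6, 'c': 96, 'y': 45, 'a': 17}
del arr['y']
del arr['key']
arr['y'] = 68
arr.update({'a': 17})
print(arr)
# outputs {'c': 96, 'a': 17, 'y': 68}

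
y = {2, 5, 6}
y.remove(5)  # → {2, 6}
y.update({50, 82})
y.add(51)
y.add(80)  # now {2, 6, 50, 51, 80, 82}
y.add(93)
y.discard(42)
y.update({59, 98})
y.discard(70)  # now {2, 6, 50, 51, 59, 80, 82, 93, 98}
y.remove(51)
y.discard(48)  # {2, 6, 50, 59, 80, 82, 93, 98}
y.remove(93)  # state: {2, 6, 50, 59, 80, 82, 98}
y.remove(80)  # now {2, 6, 50, 59, 82, 98}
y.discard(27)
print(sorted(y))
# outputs [2, 6, 50, 59, 82, 98]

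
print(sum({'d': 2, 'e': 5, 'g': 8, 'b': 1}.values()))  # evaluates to 16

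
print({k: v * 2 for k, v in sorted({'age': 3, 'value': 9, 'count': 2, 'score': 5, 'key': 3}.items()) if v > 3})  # {'score': 10, 'value': 18}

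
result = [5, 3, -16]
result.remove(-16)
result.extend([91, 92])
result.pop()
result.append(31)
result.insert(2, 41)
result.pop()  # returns 31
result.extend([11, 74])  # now [5, 3, 41, 91, 11, 74]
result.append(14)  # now [5, 3, 41, 91, 11, 74, 14]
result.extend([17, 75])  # [5, 3, 41, 91, 11, 74, 14, 17, 75]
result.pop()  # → 75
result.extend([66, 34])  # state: [5, 3, 41, 91, 11, 74, 14, 17, 66, 34]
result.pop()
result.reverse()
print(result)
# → [66, 17, 14, 74, 11, 91, 41, 3, 5]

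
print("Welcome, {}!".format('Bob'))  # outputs Welcome, Bob!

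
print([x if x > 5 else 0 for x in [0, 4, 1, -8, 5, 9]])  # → [0, 0, 0, 0, 0, 9]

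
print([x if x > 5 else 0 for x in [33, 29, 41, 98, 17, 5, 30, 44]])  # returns [33, 29, 41, 98, 17, 0, 30, 44]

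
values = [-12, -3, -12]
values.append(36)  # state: [-12, -3, -12, 36]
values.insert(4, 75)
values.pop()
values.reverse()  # [36, -12, -3, -12]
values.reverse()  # [-12, -3, -12, 36]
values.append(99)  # [-12, -3, -12, 36, 99]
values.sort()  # [-12, -12, -3, 36, 99]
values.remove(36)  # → [-12, -12, -3, 99]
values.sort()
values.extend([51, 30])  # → [-12, -12, -3, 99, 51, 30]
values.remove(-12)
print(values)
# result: [-12, -3, 99, 51, 30]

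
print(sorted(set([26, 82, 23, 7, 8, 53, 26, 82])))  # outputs [7, 8, 23, 26, 53, 82]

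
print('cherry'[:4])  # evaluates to cher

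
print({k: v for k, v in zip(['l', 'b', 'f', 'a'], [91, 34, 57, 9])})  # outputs {'l': 91, 'b': 34, 'f': 57, 'a': 9}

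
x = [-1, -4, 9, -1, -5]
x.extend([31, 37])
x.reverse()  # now [37, 31, -5, -1, 9, -4, -1]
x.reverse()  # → [-1, -4, 9, -1, -5, 31, 37]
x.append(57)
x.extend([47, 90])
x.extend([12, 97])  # [-1, -4, 9, -1, -5, 31, 37, 57, 47, 90, 12, 97]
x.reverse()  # [97, 12, 90, 47, 57, 37, 31, -5, -1, 9, -4, -1]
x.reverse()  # [-1, -4, 9, -1, -5, 31, 37, 57, 47, 90, 12, 97]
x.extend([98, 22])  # [-1, -4, 9, -1, -5, 31, 37, 57, 47, 90, 12, 97, 98, 22]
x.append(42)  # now [-1, -4, 9, -1, -5, 31, 37, 57, 47, 90, 12, 97, 98, 22, 42]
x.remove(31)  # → [-1, -4, 9, -1, -5, 37, 57, 47, 90, 12, 97, 98, 22, 42]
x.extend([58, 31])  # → [-1, -4, 9, -1, -5, 37, 57, 47, 90, 12, 97, 98, 22, 42, 58, 31]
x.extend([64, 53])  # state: [-1, -4, 9, -1, -5, 37, 57, 47, 90, 12, 97, 98, 22, 42, 58, 31, 64, 53]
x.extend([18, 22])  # [-1, -4, 9, -1, -5, 37, 57, 47, 90, 12, 97, 98, 22, 42, 58, 31, 64, 53, 18, 22]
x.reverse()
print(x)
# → [22, 18, 53, 64, 31, 58, 42, 22, 98, 97, 12, 90, 47, 57, 37, -5, -1, 9, -4, -1]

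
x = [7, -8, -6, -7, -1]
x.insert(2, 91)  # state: [7, -8, 91, -6, -7, -1]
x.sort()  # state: [-8, -7, -6, -1, 7, 91]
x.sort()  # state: [-8, -7, -6, -1, 7, 91]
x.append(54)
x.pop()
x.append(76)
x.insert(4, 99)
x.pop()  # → 76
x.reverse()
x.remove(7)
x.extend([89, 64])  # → [91, 99, -1, -6, -7, -8, 89, 64]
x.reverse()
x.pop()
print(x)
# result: [64, 89, -8, -7, -6, -1, 99]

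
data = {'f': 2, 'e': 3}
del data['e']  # {'f': 2}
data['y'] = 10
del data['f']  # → {'y': 10}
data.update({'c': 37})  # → {'y': 10, 'c': 37}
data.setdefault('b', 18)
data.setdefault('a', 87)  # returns 87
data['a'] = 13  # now {'y': 10, 'c': 37, 'b': 18, 'a': 13}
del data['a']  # {'y': 10, 'c': 37, 'b': 18}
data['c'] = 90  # {'y': 10, 'c': 90, 'b': 18}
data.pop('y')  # 10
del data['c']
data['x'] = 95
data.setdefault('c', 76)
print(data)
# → {'b': 18, 'x': 95, 'c': 76}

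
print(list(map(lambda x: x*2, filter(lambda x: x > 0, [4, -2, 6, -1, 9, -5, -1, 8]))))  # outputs [8, 12, 18, 16]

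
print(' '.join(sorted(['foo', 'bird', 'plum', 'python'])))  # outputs bird foo plum python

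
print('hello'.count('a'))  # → 0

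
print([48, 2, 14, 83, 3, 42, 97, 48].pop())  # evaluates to 48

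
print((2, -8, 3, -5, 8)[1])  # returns -8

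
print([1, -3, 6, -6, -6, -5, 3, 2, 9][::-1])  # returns [9, 2, 3, -5, -6, -6, 6, -3, 1]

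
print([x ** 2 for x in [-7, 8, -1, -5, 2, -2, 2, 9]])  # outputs [49, 64, 1, 25, 4, 4, 4, 81]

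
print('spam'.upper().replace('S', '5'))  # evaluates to 5PAM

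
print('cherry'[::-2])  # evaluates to yrh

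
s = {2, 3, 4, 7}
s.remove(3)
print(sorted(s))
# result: [2, 4, 7]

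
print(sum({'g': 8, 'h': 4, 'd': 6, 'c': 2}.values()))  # 20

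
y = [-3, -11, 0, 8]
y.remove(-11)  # [-3, 0, 8]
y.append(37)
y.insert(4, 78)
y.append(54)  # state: [-3, 0, 8, 37, 78, 54]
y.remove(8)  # [-3, 0, 37, 78, 54]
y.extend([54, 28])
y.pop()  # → 28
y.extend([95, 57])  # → [-3, 0, 37, 78, 54, 54, 95, 57]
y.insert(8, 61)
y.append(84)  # [-3, 0, 37, 78, 54, 54, 95, 57, 61, 84]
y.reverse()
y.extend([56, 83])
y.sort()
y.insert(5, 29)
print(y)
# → [-3, 0, 37, 54, 54, 29, 56, 57, 61, 78, 83, 84, 95]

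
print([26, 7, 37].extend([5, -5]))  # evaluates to None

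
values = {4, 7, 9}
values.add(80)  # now {4, 7, 9, 80}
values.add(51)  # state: {4, 7, 9, 51, 80}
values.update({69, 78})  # {4, 7, 9, 51, 69, 78, 80}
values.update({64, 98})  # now {4, 7, 9, 51, 64, 69, 78, 80, 98}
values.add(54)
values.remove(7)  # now {4, 9, 51, 54, 64, 69, 78, 80, 98}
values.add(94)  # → {4, 9, 51, 54, 64, 69, 78, 80, 94, 98}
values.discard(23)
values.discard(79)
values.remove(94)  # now {4, 9, 51, 54, 64, 69, 78, 80, 98}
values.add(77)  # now {4, 9, 51, 54, 64, 69, 77, 78, 80, 98}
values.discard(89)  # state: {4, 9, 51, 54, 64, 69, 77, 78, 80, 98}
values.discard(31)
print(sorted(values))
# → [4, 9, 51, 54, 64, 69, 77, 78, 80, 98]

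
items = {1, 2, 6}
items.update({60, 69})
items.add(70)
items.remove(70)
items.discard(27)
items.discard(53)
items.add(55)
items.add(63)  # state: {1, 2, 6, 55, 60, 63, 69}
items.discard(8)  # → {1, 2, 6, 55, 60, 63, 69}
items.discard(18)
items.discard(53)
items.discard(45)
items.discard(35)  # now {1, 2, 6, 55, 60, 63, 69}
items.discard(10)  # {1, 2, 6, 55, 60, 63, 69}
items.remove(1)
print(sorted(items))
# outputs [2, 6, 55, 60, 63, 69]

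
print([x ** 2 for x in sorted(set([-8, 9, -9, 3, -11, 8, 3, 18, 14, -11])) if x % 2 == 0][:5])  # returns [64, 64, 196, 324]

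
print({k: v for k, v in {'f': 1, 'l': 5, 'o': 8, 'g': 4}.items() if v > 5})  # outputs {'o': 8}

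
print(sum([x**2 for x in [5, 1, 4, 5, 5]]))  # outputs 92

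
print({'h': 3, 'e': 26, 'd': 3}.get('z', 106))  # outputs 106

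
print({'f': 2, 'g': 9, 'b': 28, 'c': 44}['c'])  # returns 44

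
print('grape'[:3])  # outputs gra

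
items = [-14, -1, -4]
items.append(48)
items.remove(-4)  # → [-14, -1, 48]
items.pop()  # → 48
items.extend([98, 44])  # [-14, -1, 98, 44]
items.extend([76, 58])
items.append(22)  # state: [-14, -1, 98, 44, 76, 58, 22]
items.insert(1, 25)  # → [-14, 25, -1, 98, 44, 76, 58, 22]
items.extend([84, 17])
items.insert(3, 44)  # [-14, 25, -1, 44, 98, 44, 76, 58, 22, 84, 17]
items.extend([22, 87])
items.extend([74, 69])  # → [-14, 25, -1, 44, 98, 44, 76, 58, 22, 84, 17, 22, 87, 74, 69]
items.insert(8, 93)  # [-14, 25, -1, 44, 98, 44, 76, 58, 93, 22, 84, 17, 22, 87, 74, 69]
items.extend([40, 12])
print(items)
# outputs [-14, 25, -1, 44, 98, 44, 76, 58, 93, 22, 84, 17, 22, 87, 74, 69, 40, 12]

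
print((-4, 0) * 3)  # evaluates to (-4, 0, -4, 0, -4, 0)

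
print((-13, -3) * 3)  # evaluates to (-13, -3, -13, -3, -13, -3)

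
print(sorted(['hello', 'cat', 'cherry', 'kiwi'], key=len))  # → ['cat', 'kiwi', 'hello', 'cherry']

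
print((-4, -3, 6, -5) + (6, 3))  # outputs (-4, -3, 6, -5, 6, 3)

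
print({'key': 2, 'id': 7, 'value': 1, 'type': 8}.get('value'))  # 1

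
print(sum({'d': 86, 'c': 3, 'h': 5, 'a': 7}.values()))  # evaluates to 101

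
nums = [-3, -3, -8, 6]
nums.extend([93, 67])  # [-3, -3, -8, 6, 93, 67]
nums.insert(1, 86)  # [-3, 86, -3, -8, 6, 93, 67]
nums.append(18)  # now [-3, 86, -3, -8, 6, 93, 67, 18]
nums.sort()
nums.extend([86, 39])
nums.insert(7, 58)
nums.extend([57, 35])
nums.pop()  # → 35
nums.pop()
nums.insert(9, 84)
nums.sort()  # [-8, -3, -3, 6, 18, 39, 58, 67, 84, 86, 86, 93]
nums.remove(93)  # [-8, -3, -3, 6, 18, 39, 58, 67, 84, 86, 86]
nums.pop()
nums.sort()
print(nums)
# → [-8, -3, -3, 6, 18, 39, 58, 67, 84, 86]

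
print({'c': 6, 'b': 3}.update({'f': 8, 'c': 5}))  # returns None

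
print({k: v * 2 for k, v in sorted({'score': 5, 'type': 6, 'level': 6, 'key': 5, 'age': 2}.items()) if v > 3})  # {'key': 10, 'level': 12, 'score': 10, 'type': 12}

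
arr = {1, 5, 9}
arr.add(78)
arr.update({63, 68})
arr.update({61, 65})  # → {1, 5, 9, 61, 63, 65, 68, 78}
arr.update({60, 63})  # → {1, 5, 9, 60, 61, 63, 65, 68, 78}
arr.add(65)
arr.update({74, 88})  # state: {1, 5, 9, 60, 61, 63, 65, 68, 74, 78, 88}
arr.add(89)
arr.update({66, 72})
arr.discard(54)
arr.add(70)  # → {1, 5, 9, 60, 61, 63, 65, 66, 68, 70, 72, 74, 78, 88, 89}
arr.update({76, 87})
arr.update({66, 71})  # {1, 5, 9, 60, 61, 63, 65, 66, 68, 70, 71, 72, 74, 76, 78, 87, 88, 89}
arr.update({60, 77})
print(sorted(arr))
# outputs [1, 5, 9, 60, 61, 63, 65, 66, 68, 70, 71, 72, 74, 76, 77, 78, 87, 88, 89]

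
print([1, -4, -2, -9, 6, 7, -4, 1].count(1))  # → 2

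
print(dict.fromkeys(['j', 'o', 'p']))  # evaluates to {'j': None, 'o': None, 'p': None}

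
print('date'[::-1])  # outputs etad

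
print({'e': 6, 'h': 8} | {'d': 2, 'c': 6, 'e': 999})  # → {'e': 999, 'h': 8, 'd': 2, 'c': 6}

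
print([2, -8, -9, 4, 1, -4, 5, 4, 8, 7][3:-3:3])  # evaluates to [4, 5]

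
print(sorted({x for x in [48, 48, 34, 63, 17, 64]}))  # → [17, 34, 48, 63, 64]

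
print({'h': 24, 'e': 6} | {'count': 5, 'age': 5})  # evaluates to {'h': 24, 'e': 6, 'count': 5, 'age': 5}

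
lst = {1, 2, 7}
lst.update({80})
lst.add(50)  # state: {1, 2, 7, 50, 80}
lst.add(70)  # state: {1, 2, 7, 50, 70, 80}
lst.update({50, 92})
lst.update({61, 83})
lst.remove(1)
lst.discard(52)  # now {2, 7, 50, 61, 70, 80, 83, 92}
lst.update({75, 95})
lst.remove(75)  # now {2, 7, 50, 61, 70, 80, 83, 92, 95}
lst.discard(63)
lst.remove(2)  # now {7, 50, 61, 70, 80, 83, 92, 95}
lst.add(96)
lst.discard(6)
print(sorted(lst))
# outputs [7, 50, 61, 70, 80, 83, 92, 95, 96]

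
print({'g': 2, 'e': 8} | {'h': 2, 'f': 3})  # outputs {'g': 2, 'e': 8, 'h': 2, 'f': 3}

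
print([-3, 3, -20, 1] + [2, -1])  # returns [-3, 3, -20, 1, 2, -1]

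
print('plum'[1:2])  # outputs l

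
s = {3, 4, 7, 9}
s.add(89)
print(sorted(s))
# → [3, 4, 7, 9, 89]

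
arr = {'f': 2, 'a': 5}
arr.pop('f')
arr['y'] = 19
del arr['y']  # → {'a': 5}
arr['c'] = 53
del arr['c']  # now {'a': 5}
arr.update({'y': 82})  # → {'a': 5, 'y': 82}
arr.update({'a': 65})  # {'a': 65, 'y': 82}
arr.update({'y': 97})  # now {'a': 65, 'y': 97}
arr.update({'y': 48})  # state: {'a': 65, 'y': 48}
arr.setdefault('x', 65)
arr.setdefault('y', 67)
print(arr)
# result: {'a': 65, 'y': 48, 'x': 65}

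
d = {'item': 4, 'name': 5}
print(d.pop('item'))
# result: 4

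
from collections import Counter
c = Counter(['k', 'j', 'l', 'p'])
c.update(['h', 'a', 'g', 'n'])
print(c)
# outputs Counter({'k': 1, 'j': 1, 'l': 1, 'p': 1, 'h': 1, 'a': 1, 'g': 1, 'n': 1})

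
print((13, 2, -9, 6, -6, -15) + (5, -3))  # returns (13, 2, -9, 6, -6, -15, 5, -3)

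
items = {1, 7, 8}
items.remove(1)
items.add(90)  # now {7, 8, 90}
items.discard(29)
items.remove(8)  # {7, 90}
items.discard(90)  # {7}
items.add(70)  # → {7, 70}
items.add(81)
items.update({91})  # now {7, 70, 81, 91}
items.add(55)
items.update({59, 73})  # {7, 55, 59, 70, 73, 81, 91}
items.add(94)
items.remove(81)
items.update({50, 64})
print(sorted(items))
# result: [7, 50, 55, 59, 64, 70, 73, 91, 94]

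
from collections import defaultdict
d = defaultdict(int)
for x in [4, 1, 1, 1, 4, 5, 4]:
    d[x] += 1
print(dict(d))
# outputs {4: 3, 1: 3, 5: 1}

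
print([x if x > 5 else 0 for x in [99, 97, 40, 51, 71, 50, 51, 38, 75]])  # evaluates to [99, 97, 40, 51, 71, 50, 51, 38, 75]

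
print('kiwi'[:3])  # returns kiw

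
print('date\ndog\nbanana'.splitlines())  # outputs ['date', 'dog', 'banana']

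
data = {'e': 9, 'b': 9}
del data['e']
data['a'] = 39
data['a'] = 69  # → {'b': 9, 'a': 69}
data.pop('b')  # 9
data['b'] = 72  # {'a': 69, 'b': 72}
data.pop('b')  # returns 72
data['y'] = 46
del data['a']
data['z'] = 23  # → {'y': 46, 'z': 23}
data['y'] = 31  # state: {'y': 31, 'z': 23}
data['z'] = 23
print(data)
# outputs {'y': 31, 'z': 23}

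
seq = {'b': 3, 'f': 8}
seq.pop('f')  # 8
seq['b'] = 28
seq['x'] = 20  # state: {'b': 28, 'x': 20}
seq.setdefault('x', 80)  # 20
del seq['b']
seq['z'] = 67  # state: {'x': 20, 'z': 67}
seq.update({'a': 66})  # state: {'x': 20, 'z': 67, 'a': 66}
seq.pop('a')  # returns 66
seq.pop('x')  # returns 20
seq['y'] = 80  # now {'z': 67, 'y': 80}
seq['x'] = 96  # {'z': 67, 'y': 80, 'x': 96}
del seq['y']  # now {'z': 67, 'x': 96}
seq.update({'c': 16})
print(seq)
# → {'z': 67, 'x': 96, 'c': 16}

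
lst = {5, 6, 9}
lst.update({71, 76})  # {5, 6, 9, 71, 76}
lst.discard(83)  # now {5, 6, 9, 71, 76}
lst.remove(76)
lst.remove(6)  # {5, 9, 71}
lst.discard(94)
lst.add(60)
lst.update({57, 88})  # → {5, 9, 57, 60, 71, 88}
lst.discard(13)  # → {5, 9, 57, 60, 71, 88}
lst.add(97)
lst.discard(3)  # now {5, 9, 57, 60, 71, 88, 97}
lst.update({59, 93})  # {5, 9, 57, 59, 60, 71, 88, 93, 97}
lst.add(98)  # {5, 9, 57, 59, 60, 71, 88, 93, 97, 98}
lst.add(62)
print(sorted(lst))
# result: [5, 9, 57, 59, 60, 62, 71, 88, 93, 97, 98]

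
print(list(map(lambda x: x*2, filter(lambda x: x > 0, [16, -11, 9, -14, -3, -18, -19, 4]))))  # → [32, 18, 8]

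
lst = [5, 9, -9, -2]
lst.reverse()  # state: [-2, -9, 9, 5]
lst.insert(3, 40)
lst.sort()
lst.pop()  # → 40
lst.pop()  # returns 9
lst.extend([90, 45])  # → [-9, -2, 5, 90, 45]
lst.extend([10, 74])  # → [-9, -2, 5, 90, 45, 10, 74]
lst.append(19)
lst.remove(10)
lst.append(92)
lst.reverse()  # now [92, 19, 74, 45, 90, 5, -2, -9]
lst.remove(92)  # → [19, 74, 45, 90, 5, -2, -9]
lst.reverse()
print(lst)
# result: [-9, -2, 5, 90, 45, 74, 19]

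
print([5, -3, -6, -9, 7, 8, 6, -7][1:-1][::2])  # [-3, -9, 8]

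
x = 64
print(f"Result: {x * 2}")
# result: Result: 128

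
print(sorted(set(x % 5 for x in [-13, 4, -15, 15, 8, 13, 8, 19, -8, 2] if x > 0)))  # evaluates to [0, 2, 3, 4]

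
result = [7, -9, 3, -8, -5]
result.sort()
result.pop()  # 7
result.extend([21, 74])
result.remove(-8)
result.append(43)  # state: [-9, -5, 3, 21, 74, 43]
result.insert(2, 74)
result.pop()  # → 43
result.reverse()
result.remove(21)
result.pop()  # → -9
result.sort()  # [-5, 3, 74, 74]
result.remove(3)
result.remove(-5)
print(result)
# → [74, 74]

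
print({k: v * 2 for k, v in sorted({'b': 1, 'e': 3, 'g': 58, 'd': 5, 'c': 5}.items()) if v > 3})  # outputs {'c': 10, 'd': 10, 'g': 116}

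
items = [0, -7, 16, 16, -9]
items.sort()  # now [-9, -7, 0, 16, 16]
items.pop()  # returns 16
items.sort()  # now [-9, -7, 0, 16]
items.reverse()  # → [16, 0, -7, -9]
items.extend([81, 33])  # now [16, 0, -7, -9, 81, 33]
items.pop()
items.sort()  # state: [-9, -7, 0, 16, 81]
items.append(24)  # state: [-9, -7, 0, 16, 81, 24]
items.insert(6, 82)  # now [-9, -7, 0, 16, 81, 24, 82]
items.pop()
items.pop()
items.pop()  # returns 81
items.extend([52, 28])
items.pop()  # 28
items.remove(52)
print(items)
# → [-9, -7, 0, 16]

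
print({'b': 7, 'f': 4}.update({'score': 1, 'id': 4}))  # None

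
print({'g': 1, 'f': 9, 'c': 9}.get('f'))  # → 9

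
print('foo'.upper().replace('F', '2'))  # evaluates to 2OO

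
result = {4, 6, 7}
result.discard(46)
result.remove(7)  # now {4, 6}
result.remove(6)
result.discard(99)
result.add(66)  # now {4, 66}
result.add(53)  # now {4, 53, 66}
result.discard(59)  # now {4, 53, 66}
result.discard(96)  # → {4, 53, 66}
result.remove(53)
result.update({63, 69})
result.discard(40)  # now {4, 63, 66, 69}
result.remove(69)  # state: {4, 63, 66}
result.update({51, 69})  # {4, 51, 63, 66, 69}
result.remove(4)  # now {51, 63, 66, 69}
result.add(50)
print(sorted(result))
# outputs [50, 51, 63, 66, 69]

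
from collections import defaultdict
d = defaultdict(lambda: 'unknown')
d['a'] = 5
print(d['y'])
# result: unknown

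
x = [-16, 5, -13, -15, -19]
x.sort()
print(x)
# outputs [-19, -16, -15, -13, 5]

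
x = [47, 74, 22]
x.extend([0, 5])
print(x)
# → [47, 74, 22, 0, 5]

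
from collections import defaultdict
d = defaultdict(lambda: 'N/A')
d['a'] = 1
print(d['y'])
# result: N/A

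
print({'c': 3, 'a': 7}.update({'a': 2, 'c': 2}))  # None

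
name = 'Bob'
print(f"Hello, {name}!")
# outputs Hello, Bob!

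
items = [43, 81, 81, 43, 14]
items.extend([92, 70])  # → [43, 81, 81, 43, 14, 92, 70]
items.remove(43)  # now [81, 81, 43, 14, 92, 70]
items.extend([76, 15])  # [81, 81, 43, 14, 92, 70, 76, 15]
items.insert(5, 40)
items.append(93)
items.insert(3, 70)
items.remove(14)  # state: [81, 81, 43, 70, 92, 40, 70, 76, 15, 93]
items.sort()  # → [15, 40, 43, 70, 70, 76, 81, 81, 92, 93]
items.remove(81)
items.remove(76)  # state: [15, 40, 43, 70, 70, 81, 92, 93]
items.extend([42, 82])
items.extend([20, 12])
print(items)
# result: [15, 40, 43, 70, 70, 81, 92, 93, 42, 82, 20, 12]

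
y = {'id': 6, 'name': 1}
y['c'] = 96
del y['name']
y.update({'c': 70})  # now {'id': 6, 'c': 70}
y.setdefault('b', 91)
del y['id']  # {'c': 70, 'b': 91}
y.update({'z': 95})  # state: {'c': 70, 'b': 91, 'z': 95}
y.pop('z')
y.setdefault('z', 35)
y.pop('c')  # 70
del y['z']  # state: {'b': 91}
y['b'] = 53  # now {'b': 53}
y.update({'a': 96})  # {'b': 53, 'a': 96}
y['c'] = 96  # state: {'b': 53, 'a': 96, 'c': 96}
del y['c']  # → {'b': 53, 'a': 96}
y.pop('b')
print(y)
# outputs {'a': 96}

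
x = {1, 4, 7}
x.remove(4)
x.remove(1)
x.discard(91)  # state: {7}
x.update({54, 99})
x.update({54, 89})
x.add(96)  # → {7, 54, 89, 96, 99}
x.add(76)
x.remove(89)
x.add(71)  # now {7, 54, 71, 76, 96, 99}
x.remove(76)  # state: {7, 54, 71, 96, 99}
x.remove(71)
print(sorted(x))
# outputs [7, 54, 96, 99]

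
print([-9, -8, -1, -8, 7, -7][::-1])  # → [-7, 7, -8, -1, -8, -9]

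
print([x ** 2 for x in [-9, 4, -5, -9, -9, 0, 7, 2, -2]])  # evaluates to [81, 16, 25, 81, 81, 0, 49, 4, 4]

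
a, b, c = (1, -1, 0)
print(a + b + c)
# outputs 0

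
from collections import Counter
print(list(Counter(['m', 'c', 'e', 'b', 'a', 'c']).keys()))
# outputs ['m', 'c', 'e', 'b', 'a']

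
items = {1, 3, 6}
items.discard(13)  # {1, 3, 6}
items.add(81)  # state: {1, 3, 6, 81}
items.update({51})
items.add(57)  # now {1, 3, 6, 51, 57, 81}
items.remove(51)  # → {1, 3, 6, 57, 81}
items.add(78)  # {1, 3, 6, 57, 78, 81}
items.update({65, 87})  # {1, 3, 6, 57, 65, 78, 81, 87}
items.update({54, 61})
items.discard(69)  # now {1, 3, 6, 54, 57, 61, 65, 78, 81, 87}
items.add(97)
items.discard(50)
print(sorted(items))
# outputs [1, 3, 6, 54, 57, 61, 65, 78, 81, 87, 97]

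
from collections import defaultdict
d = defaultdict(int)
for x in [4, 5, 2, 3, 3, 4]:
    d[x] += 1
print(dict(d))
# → {4: 2, 5: 1, 2: 1, 3: 2}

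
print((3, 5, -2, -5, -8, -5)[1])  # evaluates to 5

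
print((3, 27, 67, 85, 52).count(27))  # 1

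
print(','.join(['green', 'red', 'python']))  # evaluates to green,red,python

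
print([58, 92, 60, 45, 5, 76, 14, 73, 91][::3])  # [58, 45, 14]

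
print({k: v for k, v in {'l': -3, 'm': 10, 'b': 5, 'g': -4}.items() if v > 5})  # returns {'m': 10}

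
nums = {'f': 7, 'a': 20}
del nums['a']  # {'f': 7}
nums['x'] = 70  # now {'f': 7, 'x': 70}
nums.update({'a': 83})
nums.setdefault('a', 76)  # 83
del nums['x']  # {'f': 7, 'a': 83}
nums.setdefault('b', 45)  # 45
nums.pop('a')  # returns 83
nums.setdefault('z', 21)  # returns 21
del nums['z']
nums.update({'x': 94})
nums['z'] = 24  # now {'f': 7, 'b': 45, 'x': 94, 'z': 24}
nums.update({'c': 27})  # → {'f': 7, 'b': 45, 'x': 94, 'z': 24, 'c': 27}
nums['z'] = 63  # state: {'f': 7, 'b': 45, 'x': 94, 'z': 63, 'c': 27}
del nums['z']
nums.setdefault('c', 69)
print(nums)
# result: {'f': 7, 'b': 45, 'x': 94, 'c': 27}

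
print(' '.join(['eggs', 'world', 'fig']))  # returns eggs world fig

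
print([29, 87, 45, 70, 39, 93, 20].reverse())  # None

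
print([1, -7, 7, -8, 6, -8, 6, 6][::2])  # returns [1, 7, 6, 6]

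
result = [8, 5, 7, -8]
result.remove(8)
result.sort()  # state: [-8, 5, 7]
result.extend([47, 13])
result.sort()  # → [-8, 5, 7, 13, 47]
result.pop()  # 47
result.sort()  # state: [-8, 5, 7, 13]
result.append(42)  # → [-8, 5, 7, 13, 42]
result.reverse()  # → [42, 13, 7, 5, -8]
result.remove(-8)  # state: [42, 13, 7, 5]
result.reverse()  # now [5, 7, 13, 42]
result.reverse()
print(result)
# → [42, 13, 7, 5]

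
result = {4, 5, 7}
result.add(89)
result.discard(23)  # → {4, 5, 7, 89}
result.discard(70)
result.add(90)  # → {4, 5, 7, 89, 90}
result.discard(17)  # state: {4, 5, 7, 89, 90}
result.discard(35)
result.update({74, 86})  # {4, 5, 7, 74, 86, 89, 90}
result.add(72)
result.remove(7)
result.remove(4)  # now {5, 72, 74, 86, 89, 90}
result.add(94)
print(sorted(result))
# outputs [5, 72, 74, 86, 89, 90, 94]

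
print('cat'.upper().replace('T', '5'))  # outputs CA5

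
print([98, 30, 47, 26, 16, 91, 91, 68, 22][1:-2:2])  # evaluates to [30, 26, 91]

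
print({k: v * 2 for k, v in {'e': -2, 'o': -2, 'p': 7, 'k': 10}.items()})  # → {'e': -4, 'o': -4, 'p': 14, 'k': 20}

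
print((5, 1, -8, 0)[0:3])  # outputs (5, 1, -8)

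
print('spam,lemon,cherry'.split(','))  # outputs ['spam', 'lemon', 'cherry']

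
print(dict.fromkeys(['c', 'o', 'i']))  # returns {'c': None, 'o': None, 'i': None}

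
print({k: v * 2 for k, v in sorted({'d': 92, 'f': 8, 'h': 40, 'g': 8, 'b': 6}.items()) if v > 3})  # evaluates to {'b': 12, 'd': 184, 'f': 16, 'g': 16, 'h': 80}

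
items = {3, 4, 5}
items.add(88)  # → {3, 4, 5, 88}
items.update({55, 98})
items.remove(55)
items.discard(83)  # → {3, 4, 5, 88, 98}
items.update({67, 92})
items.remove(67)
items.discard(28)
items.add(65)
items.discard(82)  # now {3, 4, 5, 65, 88, 92, 98}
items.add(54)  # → {3, 4, 5, 54, 65, 88, 92, 98}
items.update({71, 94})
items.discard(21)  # {3, 4, 5, 54, 65, 71, 88, 92, 94, 98}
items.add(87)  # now {3, 4, 5, 54, 65, 71, 87, 88, 92, 94, 98}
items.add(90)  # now {3, 4, 5, 54, 65, 71, 87, 88, 90, 92, 94, 98}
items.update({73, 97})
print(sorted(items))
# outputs [3, 4, 5, 54, 65, 71, 73, 87, 88, 90, 92, 94, 97, 98]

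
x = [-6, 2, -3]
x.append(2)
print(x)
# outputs [-6, 2, -3, 2]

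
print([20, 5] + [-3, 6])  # [20, 5, -3, 6]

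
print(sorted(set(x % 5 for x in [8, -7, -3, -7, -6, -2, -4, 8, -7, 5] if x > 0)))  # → [0, 3]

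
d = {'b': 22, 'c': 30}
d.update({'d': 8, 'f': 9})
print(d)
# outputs {'b': 22, 'c': 30, 'd': 8, 'f': 9}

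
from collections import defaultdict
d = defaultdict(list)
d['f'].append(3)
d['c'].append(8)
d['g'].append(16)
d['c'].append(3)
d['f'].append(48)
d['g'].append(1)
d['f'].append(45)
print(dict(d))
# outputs {'f': [3, 48, 45], 'c': [8, 3], 'g': [16, 1]}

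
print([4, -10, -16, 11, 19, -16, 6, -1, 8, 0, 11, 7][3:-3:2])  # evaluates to [11, -16, -1]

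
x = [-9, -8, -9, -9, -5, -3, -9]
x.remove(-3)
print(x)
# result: [-9, -8, -9, -9, -5, -9]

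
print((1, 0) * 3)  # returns (1, 0, 1, 0, 1, 0)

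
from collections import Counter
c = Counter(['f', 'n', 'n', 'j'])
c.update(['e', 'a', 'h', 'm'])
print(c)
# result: Counter({'n': 2, 'f': 1, 'j': 1, 'e': 1, 'a': 1, 'h': 1, 'm': 1})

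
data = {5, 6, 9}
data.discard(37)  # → {5, 6, 9}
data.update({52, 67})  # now {5, 6, 9, 52, 67}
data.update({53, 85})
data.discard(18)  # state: {5, 6, 9, 52, 53, 67, 85}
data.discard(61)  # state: {5, 6, 9, 52, 53, 67, 85}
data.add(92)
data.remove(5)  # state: {6, 9, 52, 53, 67, 85, 92}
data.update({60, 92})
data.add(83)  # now {6, 9, 52, 53, 60, 67, 83, 85, 92}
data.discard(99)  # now {6, 9, 52, 53, 60, 67, 83, 85, 92}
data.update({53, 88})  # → {6, 9, 52, 53, 60, 67, 83, 85, 88, 92}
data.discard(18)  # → {6, 9, 52, 53, 60, 67, 83, 85, 88, 92}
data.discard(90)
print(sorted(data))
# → [6, 9, 52, 53, 60, 67, 83, 85, 88, 92]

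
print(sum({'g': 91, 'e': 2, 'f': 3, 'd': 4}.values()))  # 100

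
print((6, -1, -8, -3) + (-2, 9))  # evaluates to (6, -1, -8, -3, -2, 9)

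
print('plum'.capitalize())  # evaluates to Plum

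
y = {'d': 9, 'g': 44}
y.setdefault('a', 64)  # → 64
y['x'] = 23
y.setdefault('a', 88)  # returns 64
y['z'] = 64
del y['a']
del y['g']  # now {'d': 9, 'x': 23, 'z': 64}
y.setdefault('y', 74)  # 74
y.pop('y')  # 74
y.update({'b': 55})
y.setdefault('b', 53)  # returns 55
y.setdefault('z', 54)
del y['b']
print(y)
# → {'d': 9, 'x': 23, 'z': 64}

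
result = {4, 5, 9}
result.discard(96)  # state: {4, 5, 9}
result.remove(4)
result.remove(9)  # {5}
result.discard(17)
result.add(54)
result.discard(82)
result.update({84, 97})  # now {5, 54, 84, 97}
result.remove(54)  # {5, 84, 97}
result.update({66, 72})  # {5, 66, 72, 84, 97}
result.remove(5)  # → {66, 72, 84, 97}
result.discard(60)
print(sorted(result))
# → [66, 72, 84, 97]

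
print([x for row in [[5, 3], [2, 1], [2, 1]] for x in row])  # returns [5, 3, 2, 1, 2, 1]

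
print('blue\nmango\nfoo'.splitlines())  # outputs ['blue', 'mango', 'foo']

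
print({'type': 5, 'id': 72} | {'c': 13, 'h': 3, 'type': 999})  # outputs {'type': 999, 'id': 72, 'c': 13, 'h': 3}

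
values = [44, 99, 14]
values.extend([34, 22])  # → [44, 99, 14, 34, 22]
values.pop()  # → 22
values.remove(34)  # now [44, 99, 14]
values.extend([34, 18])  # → [44, 99, 14, 34, 18]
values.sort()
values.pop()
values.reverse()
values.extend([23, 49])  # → [44, 34, 18, 14, 23, 49]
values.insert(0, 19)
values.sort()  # [14, 18, 19, 23, 34, 44, 49]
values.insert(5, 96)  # [14, 18, 19, 23, 34, 96, 44, 49]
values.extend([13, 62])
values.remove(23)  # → [14, 18, 19, 34, 96, 44, 49, 13, 62]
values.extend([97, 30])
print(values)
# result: [14, 18, 19, 34, 96, 44, 49, 13, 62, 97, 30]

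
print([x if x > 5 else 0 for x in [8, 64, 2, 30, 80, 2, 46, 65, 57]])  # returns [8, 64, 0, 30, 80, 0, 46, 65, 57]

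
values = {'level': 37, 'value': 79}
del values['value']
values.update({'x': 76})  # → {'level': 37, 'x': 76}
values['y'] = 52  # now {'level': 37, 'x': 76, 'y': 52}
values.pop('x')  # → 76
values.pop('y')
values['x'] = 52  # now {'level': 37, 'x': 52}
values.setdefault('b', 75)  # 75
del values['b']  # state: {'level': 37, 'x': 52}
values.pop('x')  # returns 52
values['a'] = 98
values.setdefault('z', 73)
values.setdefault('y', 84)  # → 84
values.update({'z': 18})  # {'level': 37, 'a': 98, 'z': 18, 'y': 84}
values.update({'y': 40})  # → {'level': 37, 'a': 98, 'z': 18, 'y': 40}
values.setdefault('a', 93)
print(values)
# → {'level': 37, 'a': 98, 'z': 18, 'y': 40}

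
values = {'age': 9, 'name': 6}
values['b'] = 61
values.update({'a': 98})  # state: {'age': 9, 'name': 6, 'b': 61, 'a': 98}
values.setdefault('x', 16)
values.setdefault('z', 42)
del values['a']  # {'age': 9, 'name': 6, 'b': 61, 'x': 16, 'z': 42}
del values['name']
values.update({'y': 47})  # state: {'age': 9, 'b': 61, 'x': 16, 'z': 42, 'y': 47}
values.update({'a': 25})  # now {'age': 9, 'b': 61, 'x': 16, 'z': 42, 'y': 47, 'a': 25}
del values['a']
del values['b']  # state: {'age': 9, 'x': 16, 'z': 42, 'y': 47}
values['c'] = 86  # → {'age': 9, 'x': 16, 'z': 42, 'y': 47, 'c': 86}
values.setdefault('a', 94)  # 94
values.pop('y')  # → 47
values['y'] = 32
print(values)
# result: {'age': 9, 'x': 16, 'z': 42, 'c': 86, 'a': 94, 'y': 32}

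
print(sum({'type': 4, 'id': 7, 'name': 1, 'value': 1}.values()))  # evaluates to 13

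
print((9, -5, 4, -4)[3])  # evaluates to -4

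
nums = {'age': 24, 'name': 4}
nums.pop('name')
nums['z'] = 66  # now {'age': 24, 'z': 66}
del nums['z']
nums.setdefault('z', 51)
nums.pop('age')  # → 24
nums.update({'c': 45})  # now {'z': 51, 'c': 45}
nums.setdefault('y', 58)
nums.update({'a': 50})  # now {'z': 51, 'c': 45, 'y': 58, 'a': 50}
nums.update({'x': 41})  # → {'z': 51, 'c': 45, 'y': 58, 'a': 50, 'x': 41}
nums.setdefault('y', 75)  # 58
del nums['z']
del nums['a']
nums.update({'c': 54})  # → {'c': 54, 'y': 58, 'x': 41}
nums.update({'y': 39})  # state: {'c': 54, 'y': 39, 'x': 41}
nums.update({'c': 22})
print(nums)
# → {'c': 22, 'y': 39, 'x': 41}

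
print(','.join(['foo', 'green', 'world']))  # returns foo,green,world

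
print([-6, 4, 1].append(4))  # None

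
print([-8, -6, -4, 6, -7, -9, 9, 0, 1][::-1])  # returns [1, 0, 9, -9, -7, 6, -4, -6, -8]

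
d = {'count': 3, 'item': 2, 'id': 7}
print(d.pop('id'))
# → 7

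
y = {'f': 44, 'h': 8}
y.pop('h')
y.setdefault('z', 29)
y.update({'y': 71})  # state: {'f': 44, 'z': 29, 'y': 71}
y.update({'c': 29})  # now {'f': 44, 'z': 29, 'y': 71, 'c': 29}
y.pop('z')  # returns 29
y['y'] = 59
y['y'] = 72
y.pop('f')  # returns 44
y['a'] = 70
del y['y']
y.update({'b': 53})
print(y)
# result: {'c': 29, 'a': 70, 'b': 53}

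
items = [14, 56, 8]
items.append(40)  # [14, 56, 8, 40]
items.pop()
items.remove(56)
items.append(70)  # [14, 8, 70]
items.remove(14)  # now [8, 70]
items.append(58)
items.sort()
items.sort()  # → [8, 58, 70]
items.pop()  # 70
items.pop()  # 58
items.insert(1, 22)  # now [8, 22]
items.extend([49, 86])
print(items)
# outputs [8, 22, 49, 86]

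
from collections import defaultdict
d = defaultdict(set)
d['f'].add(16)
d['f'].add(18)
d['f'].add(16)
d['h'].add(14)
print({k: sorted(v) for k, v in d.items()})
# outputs {'f': [16, 18], 'h': [14]}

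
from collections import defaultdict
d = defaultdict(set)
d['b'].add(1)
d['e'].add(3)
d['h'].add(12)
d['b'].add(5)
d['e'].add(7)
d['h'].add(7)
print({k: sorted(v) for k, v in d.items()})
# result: {'b': [1, 5], 'e': [3, 7], 'h': [7, 12]}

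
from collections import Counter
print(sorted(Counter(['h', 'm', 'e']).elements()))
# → ['e', 'h', 'm']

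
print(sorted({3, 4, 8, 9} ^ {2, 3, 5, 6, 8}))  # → [2, 4, 5, 6, 9]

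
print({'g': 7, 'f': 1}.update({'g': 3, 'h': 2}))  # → None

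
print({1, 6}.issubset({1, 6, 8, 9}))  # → True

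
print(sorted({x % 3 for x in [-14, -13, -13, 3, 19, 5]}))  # [0, 1, 2]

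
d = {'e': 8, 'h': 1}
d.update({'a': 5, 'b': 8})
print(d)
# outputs {'e': 8, 'h': 1, 'a': 5, 'b': 8}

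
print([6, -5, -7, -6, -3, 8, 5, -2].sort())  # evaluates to None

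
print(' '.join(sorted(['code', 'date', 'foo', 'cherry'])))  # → cherry code date foo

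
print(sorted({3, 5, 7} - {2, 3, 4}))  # [5, 7]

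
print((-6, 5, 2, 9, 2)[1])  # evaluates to 5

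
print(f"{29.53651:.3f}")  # 29.537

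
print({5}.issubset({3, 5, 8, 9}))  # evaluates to True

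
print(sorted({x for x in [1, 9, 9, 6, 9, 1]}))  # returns [1, 6, 9]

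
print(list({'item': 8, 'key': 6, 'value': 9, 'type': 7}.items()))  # [('item', 8), ('key', 6), ('value', 9), ('type', 7)]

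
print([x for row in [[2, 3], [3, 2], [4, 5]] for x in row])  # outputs [2, 3, 3, 2, 4, 5]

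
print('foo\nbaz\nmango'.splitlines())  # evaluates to ['foo', 'baz', 'mango']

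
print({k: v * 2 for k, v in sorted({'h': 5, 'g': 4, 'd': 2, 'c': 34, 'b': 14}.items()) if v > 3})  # {'b': 28, 'c': 68, 'g': 8, 'h': 10}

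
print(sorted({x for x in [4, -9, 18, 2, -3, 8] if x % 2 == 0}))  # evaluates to [2, 4, 8, 18]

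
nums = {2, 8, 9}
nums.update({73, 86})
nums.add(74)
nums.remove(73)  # {2, 8, 9, 74, 86}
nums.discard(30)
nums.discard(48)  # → {2, 8, 9, 74, 86}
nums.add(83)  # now {2, 8, 9, 74, 83, 86}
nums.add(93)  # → {2, 8, 9, 74, 83, 86, 93}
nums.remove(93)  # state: {2, 8, 9, 74, 83, 86}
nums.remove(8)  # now {2, 9, 74, 83, 86}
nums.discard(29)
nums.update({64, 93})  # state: {2, 9, 64, 74, 83, 86, 93}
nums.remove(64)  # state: {2, 9, 74, 83, 86, 93}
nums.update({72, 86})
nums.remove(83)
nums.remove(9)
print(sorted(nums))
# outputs [2, 72, 74, 86, 93]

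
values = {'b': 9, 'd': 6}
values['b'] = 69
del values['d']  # {'b': 69}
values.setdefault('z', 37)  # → 37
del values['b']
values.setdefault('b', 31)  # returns 31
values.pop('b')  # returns 31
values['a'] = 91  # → {'z': 37, 'a': 91}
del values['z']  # {'a': 91}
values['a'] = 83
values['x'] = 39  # {'a': 83, 'x': 39}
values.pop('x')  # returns 39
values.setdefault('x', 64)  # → 64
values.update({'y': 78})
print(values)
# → {'a': 83, 'x': 64, 'y': 78}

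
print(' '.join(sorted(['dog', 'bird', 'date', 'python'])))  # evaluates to bird date dog python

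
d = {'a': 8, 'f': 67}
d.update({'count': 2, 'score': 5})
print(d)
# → {'a': 8, 'f': 67, 'count': 2, 'score': 5}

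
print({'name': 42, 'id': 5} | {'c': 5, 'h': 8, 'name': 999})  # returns {'name': 999, 'id': 5, 'c': 5, 'h': 8}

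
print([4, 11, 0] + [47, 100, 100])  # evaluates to [4, 11, 0, 47, 100, 100]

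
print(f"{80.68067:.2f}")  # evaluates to 80.68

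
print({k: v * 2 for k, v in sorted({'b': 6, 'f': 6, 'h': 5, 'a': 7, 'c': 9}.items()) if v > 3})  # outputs {'a': 14, 'b': 12, 'c': 18, 'f': 12, 'h': 10}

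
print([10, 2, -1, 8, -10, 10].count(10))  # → 2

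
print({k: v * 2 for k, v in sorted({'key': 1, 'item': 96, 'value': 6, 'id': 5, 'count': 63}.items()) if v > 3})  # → {'count': 126, 'id': 10, 'item': 192, 'value': 12}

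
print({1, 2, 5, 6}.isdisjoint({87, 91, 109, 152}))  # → True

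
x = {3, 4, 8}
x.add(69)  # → {3, 4, 8, 69}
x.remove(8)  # {3, 4, 69}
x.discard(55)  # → {3, 4, 69}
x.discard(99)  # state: {3, 4, 69}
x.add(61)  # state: {3, 4, 61, 69}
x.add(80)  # {3, 4, 61, 69, 80}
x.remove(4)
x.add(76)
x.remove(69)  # {3, 61, 76, 80}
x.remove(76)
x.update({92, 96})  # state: {3, 61, 80, 92, 96}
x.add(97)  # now {3, 61, 80, 92, 96, 97}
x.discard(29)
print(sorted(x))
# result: [3, 61, 80, 92, 96, 97]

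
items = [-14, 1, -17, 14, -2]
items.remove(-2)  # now [-14, 1, -17, 14]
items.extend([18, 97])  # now [-14, 1, -17, 14, 18, 97]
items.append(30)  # [-14, 1, -17, 14, 18, 97, 30]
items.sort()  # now [-17, -14, 1, 14, 18, 30, 97]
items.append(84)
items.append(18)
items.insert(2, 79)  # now [-17, -14, 79, 1, 14, 18, 30, 97, 84, 18]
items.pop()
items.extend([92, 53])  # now [-17, -14, 79, 1, 14, 18, 30, 97, 84, 92, 53]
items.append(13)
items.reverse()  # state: [13, 53, 92, 84, 97, 30, 18, 14, 1, 79, -14, -17]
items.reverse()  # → [-17, -14, 79, 1, 14, 18, 30, 97, 84, 92, 53, 13]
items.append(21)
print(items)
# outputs [-17, -14, 79, 1, 14, 18, 30, 97, 84, 92, 53, 13, 21]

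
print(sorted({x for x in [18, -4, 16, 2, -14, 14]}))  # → [-14, -4, 2, 14, 16, 18]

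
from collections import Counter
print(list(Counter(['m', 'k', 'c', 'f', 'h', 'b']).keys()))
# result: ['m', 'k', 'c', 'f', 'h', 'b']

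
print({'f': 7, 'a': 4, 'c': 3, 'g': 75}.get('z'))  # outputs None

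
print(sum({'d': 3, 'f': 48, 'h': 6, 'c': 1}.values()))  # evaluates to 58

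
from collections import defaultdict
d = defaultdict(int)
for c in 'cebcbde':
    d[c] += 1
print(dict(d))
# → {'c': 2, 'e': 2, 'b': 2, 'd': 1}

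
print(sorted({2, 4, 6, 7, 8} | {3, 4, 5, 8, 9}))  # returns [2, 3, 4, 5, 6, 7, 8, 9]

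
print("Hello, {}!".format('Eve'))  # Hello, Eve!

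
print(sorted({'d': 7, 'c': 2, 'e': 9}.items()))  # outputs [('c', 2), ('d', 7), ('e', 9)]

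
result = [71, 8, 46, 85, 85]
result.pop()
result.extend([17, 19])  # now [71, 8, 46, 85, 17, 19]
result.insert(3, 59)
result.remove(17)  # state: [71, 8, 46, 59, 85, 19]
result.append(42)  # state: [71, 8, 46, 59, 85, 19, 42]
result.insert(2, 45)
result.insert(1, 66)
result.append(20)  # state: [71, 66, 8, 45, 46, 59, 85, 19, 42, 20]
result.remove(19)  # [71, 66, 8, 45, 46, 59, 85, 42, 20]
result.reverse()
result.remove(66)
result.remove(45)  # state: [20, 42, 85, 59, 46, 8, 71]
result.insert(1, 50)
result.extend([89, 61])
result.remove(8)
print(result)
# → [20, 50, 42, 85, 59, 46, 71, 89, 61]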